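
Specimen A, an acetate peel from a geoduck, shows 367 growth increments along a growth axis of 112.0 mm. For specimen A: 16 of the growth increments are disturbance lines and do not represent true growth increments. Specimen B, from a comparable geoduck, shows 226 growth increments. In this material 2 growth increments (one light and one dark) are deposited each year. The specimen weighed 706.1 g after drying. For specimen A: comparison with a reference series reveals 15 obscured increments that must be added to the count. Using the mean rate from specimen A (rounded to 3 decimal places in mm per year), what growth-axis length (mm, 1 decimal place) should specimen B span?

69.2 mm

Specimen A: correcting the raw count gives 367 − 16 + 15 = 366 true growth increments.
Specimen A: with 2 growth increments per year, 366 / 2 = 183 years.
A: Mean rate = 112.0 mm / 183 years ≈ 0.612 mm per year.
Specimen B: dividing by 2 growth increments per year: 226 / 2 = 113 years. For B, 0.612 mm/year × 113 years = 69.2 mm.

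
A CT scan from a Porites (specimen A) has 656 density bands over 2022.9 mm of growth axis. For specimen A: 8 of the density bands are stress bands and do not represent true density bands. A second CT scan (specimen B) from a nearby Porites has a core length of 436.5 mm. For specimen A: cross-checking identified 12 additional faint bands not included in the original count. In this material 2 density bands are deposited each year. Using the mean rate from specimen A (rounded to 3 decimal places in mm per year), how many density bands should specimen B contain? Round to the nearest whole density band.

Specimen A: correcting the raw count gives 656 − 8 + 12 = 660 true density bands.
Specimen A: with 2 density bands per year, 660 / 2 = 330 years.
A: Mean rate = 2022.9 mm / 330 years ≈ 6.130 mm/year.
B spans 436.5 / 6.130 = 71.21 years; at 2 density bands per year that is 71.21 × 2 ≈ 142 density bands.

142 density bands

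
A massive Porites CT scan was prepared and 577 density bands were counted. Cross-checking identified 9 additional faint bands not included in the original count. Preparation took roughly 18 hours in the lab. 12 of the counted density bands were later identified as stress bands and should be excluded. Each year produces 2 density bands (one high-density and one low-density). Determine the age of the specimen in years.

True density band count = 577 − 12 + 9 = 574.
Dividing by 2 density bands per year: 574 / 2 = 287 years.

287 years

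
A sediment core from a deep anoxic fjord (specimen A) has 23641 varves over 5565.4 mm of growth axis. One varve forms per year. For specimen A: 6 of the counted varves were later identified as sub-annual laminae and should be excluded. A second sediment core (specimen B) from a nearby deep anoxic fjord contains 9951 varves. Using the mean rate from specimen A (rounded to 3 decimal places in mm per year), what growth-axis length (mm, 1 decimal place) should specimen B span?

2338.5 mm

Specimen A: correcting the raw count gives 23641 − 6 = 23635 true varves.
A: Extension rate ≈ 5565.4 / 23635 = 0.235 mm per year.
For B, 0.235 mm/year × 9951 years = 2338.5 mm.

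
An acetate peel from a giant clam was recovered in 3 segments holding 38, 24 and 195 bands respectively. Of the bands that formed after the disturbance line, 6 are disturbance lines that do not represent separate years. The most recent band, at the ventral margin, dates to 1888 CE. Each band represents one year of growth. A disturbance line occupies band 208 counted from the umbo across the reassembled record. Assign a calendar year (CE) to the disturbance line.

1845 CE

Total bands = 38 + 24 + 195 = 257.
257 − 208 = 49 bands lie beyond the disturbance line toward the ventral margin.
49 − 6 false = 43 true bands after the disturbance line.
1888 − 43 = 1845 CE.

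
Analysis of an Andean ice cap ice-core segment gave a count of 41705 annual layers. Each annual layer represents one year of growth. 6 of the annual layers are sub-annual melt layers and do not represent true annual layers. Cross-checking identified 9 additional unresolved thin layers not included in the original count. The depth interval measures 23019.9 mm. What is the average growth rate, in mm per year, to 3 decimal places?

Correcting the raw count gives 41705 − 6 + 9 = 41708 true annual layers.
23019.9 mm over 41708 years gives 23019.9 / 41708 ≈ 0.552 mm per year.

0.552 mm per year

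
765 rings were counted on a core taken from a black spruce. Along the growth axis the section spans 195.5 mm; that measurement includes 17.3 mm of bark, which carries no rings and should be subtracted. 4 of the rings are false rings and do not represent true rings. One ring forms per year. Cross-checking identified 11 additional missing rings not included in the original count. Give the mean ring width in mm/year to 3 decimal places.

0.231 mm/year

After corrections the count is 765 − 4 + 11 = 772 rings.
Removing the 17.3 mm offcut leaves 195.5 − 17.3 = 178.2 mm.
Extension rate ≈ 178.2 / 772 = 0.231 mm/year.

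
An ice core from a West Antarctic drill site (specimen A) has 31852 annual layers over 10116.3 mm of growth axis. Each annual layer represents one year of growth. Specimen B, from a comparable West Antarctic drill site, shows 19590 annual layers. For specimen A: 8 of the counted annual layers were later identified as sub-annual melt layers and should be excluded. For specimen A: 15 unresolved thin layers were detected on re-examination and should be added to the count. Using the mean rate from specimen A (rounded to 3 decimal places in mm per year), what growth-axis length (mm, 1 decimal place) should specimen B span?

Specimen A: true annual layer count = 31852 − 8 + 15 = 31859.
A: Extension rate ≈ 10116.3 / 31859 = 0.318 mm/yr.
Length of B = 0.318 × 19590 = 6229.6 mm.

6229.6 mm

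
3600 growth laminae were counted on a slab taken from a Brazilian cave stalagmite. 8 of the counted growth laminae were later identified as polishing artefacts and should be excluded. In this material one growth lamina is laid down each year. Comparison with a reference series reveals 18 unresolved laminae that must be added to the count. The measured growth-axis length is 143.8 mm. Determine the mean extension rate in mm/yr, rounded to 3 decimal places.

Correcting the raw count gives 3600 − 8 + 18 = 3610 true growth laminae.
Extension rate ≈ 143.8 / 3610 = 0.040 mm/yr.

0.040 mm/yr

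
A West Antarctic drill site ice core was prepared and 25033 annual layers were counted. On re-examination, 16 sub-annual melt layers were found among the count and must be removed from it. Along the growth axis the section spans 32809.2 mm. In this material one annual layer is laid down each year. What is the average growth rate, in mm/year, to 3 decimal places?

1.311 mm/year

Correcting the raw count gives 25033 − 16 = 25017 true annual layers.
Extension rate ≈ 32809.2 / 25017 = 1.311 mm/year.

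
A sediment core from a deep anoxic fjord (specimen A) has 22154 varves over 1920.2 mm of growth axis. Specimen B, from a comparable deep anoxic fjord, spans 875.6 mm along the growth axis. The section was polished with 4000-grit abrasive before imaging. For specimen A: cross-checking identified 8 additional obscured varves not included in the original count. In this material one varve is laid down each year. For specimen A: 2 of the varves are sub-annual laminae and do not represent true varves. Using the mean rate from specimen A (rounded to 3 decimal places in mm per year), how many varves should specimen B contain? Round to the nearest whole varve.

10064 varves

Specimen A: true varve count = 22154 − 2 + 8 = 22160.
A: Extension rate ≈ 1920.2 / 22160 = 0.087 mm/yr.
Specimen B: 875.6 mm / 0.087 mm per year = 10064.37 years ≈ 10064 varves.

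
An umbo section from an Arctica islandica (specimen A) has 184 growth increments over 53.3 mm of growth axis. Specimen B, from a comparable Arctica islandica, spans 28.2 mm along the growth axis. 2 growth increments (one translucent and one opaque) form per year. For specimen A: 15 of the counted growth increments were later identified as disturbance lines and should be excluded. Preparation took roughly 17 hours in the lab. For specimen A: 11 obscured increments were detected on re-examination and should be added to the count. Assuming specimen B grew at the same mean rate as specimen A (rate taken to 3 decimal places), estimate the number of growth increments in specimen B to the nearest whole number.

95 growth increments

Specimen A: after corrections the count is 184 − 15 + 11 = 180 growth increments.
Specimen A: dividing by 2 growth increments per year: 180 / 2 = 90 years.
A: Mean rate = 53.3 mm / 90 years ≈ 0.592 mm/yr.
B spans 28.2 / 0.592 = 47.64 years; at 2 growth increments per year that is 47.64 × 2 ≈ 95 growth increments.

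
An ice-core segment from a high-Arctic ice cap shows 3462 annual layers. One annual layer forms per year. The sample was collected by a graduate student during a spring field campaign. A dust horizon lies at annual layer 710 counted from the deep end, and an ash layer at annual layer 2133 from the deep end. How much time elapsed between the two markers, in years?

1423 years

2133 − 710 = 1423 annual layers lie between the two events.
One annual layer per year makes the interval 1423 years.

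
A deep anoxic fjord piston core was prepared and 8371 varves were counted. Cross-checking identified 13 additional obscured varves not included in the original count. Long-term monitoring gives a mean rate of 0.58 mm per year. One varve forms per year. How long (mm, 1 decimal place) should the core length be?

After corrections the count is 8371 + 13 = 8384 varves.
8384 years at 0.58 mm/year gives 0.58 × 8384 = 4862.7 mm.

4862.7 mm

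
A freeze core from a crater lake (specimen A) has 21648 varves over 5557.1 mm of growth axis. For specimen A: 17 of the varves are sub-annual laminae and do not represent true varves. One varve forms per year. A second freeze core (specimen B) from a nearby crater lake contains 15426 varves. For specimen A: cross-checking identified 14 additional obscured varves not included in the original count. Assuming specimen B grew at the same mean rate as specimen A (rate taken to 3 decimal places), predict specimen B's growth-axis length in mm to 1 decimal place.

3964.5 mm

Specimen A: adjusted count: 21648 − 17 + 14 = 21645 varves.
A: Extension rate ≈ 5557.1 / 21645 = 0.257 mm/year.
Length of B = 0.257 × 15426 = 3964.5 mm.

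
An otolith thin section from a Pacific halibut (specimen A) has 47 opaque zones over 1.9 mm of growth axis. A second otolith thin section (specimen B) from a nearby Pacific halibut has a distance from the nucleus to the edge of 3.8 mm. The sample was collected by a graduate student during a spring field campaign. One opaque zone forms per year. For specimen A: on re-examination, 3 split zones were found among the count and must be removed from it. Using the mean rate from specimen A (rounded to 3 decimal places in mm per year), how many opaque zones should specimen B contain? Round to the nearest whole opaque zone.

Specimen A: adjusted count: 47 − 3 = 44 opaque zones.
A: Extension rate ≈ 1.9 / 44 = 0.043 mm per year.
B spans 3.8 / 0.043 = 88.37 years ≈ 88 opaque zones.

88 opaque zones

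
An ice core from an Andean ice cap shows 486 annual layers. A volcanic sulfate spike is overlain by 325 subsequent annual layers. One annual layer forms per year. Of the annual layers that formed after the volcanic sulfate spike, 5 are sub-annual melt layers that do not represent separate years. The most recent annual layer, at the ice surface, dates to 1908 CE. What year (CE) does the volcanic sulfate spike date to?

1588 CE

There are 325 annual layers younger than the volcanic sulfate spike.
325 − 5 false = 320 true annual layers after the volcanic sulfate spike.
1908 − 320 = 1588 CE.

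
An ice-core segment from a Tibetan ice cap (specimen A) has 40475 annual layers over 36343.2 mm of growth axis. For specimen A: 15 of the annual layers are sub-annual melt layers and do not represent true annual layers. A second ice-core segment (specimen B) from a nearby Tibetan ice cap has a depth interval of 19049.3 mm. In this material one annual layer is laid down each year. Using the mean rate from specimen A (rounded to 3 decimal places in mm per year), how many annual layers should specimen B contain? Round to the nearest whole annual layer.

21213 annual layers

Specimen A: correcting the raw count gives 40475 − 15 = 40460 true annual layers.
A: 36343.2 mm over 40460 years gives 36343.2 / 40460 ≈ 0.898 mm/yr.
For B, 19049.3 / 0.898 = 21213.03 years ≈ 21213 annual layers.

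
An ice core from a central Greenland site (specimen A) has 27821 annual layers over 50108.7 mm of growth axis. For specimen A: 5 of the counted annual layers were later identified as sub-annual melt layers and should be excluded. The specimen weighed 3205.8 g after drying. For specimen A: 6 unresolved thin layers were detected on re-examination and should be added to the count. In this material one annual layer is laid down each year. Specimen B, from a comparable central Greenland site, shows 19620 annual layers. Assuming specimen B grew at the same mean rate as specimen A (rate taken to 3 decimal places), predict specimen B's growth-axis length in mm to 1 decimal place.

35335.6 mm

Specimen A: true annual layer count = 27821 − 5 + 6 = 27822.
A: 50108.7 mm over 27822 years gives 50108.7 / 27822 ≈ 1.801 mm per year.
For B, 1.801 mm/year × 19620 years = 35335.6 mm.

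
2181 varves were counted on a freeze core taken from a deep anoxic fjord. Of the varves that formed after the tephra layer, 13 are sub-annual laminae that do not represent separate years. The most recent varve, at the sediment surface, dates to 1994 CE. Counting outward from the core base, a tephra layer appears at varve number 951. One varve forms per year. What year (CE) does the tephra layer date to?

The tephra layer sits at varve 951 from the core base, so 2181 − 951 = 1230 varves formed after it.
Removing the 13 false varves leaves 1230 − 13 = 1217 true varves beyond the tephra layer.
1994 − 1217 = 777 CE.

777 CE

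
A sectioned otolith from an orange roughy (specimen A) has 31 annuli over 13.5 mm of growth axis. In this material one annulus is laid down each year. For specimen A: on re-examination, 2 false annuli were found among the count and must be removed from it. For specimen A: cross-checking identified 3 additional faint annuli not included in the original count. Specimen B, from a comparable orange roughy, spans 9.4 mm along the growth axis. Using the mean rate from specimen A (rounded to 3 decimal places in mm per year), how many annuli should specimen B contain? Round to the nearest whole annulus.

22 annuli

Specimen A: true annulus count = 31 − 2 + 3 = 32.
A: 13.5 mm over 32 years gives 13.5 / 32 ≈ 0.422 mm/year.
B spans 9.4 / 0.422 = 22.27 years ≈ 22 annuli.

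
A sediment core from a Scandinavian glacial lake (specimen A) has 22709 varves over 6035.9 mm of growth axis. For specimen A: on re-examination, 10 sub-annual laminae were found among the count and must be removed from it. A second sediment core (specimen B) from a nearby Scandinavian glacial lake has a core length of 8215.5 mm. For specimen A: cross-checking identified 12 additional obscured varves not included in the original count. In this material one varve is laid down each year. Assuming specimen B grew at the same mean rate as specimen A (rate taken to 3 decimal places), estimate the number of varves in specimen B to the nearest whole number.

30885 varves

Specimen A: adjusted count: 22709 − 10 + 12 = 22711 varves.
A: Extension rate ≈ 6035.9 / 22711 = 0.266 mm per year.
Specimen B: 8215.5 mm / 0.266 mm per year = 30885.34 years ≈ 30885 varves.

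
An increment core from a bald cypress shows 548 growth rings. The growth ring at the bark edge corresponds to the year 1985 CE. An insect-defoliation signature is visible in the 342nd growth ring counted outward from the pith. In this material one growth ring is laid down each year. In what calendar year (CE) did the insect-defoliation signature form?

The insect-defoliation signature sits at growth ring 342 from the pith, so 548 − 342 = 206 growth rings formed after it.
The growth ring at the bark edge is 1985 CE, so the insect-defoliation signature dates to 1985 − 206 = 1779 CE.

1779 CE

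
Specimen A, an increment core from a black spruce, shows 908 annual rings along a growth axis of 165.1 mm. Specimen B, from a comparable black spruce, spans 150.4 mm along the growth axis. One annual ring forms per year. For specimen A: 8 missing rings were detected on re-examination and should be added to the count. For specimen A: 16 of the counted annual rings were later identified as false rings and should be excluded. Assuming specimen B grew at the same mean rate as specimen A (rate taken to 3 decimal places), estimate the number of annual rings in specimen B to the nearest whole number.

822 annual rings

Specimen A: after corrections the count is 908 − 16 + 8 = 900 annual rings.
A: 165.1 mm over 900 years gives 165.1 / 900 ≈ 0.183 mm/year.
For B, 150.4 / 0.183 = 821.86 years ≈ 822 annual rings.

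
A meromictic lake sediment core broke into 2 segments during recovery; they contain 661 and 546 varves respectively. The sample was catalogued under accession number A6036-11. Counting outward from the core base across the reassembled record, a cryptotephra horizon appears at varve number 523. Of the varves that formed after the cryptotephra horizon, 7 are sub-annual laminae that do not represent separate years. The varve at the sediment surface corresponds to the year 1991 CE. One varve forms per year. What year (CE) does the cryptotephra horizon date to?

Total varves = 661 + 546 = 1207.
Between varve 523 and the sediment surface there are 1207 − 523 = 684 varves.
Removing the 7 false varves leaves 684 − 7 = 677 true varves beyond the cryptotephra horizon.
1991 − 677 = 1314 CE.

1314 CE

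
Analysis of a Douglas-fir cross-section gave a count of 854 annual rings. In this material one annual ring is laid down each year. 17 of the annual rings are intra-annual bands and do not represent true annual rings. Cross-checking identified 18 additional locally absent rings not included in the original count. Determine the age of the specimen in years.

855 years

True annual ring count = 854 − 17 + 18 = 855.
At one annual ring per year, that is 855 years.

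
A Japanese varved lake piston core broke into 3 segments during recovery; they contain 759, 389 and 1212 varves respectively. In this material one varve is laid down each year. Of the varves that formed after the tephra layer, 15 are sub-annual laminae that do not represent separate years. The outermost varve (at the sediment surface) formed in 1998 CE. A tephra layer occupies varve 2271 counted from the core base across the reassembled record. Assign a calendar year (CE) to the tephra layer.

Total varves = 759 + 389 + 1212 = 2360.
The tephra layer sits at varve 2271 from the core base, so 2360 − 2271 = 89 varves formed after it.
89 − 15 false = 74 true varves after the tephra layer.
The varve at the sediment surface is 1998 CE, so the tephra layer dates to 1998 − 74 = 1924 CE.

1924 CE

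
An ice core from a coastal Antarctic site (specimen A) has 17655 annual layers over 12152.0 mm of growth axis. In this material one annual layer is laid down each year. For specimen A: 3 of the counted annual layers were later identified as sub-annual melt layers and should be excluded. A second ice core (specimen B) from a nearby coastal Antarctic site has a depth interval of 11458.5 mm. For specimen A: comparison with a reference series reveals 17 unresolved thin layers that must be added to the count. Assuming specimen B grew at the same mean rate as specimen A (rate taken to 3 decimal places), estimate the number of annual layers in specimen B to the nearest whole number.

16655 annual layers

Specimen A: correcting the raw count gives 17655 − 3 + 17 = 17669 true annual layers.
A: Mean rate = 12152.0 mm / 17669 years ≈ 0.688 mm/year.
B spans 11458.5 / 0.688 = 16654.80 years ≈ 16655 annual layers.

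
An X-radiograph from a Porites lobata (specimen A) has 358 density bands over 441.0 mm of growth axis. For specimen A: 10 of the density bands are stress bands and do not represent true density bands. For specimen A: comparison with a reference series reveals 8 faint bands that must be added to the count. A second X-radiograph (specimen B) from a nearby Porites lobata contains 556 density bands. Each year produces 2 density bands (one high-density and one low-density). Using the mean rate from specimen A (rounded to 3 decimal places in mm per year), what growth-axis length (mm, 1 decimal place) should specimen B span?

Specimen A: adjusted count: 358 − 10 + 8 = 356 density bands.
Specimen A: dividing by 2 density bands per year: 356 / 2 = 178 years.
A: 441.0 mm over 178 years gives 441.0 / 178 ≈ 2.478 mm/year.
Specimen B: 556 density bands at 2 per year is 556 / 2 = 278 years. For B, 2.478 mm/year × 278 years = 688.9 mm.

688.9 mm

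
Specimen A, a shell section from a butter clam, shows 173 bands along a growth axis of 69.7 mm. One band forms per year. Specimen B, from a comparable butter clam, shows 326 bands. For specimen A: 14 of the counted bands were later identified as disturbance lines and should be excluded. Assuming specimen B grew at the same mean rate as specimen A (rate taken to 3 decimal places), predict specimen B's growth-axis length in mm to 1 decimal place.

Specimen A: true band count = 173 − 14 = 159.
A: Mean rate = 69.7 mm / 159 years ≈ 0.438 mm/yr.
For B, 0.438 mm/year × 326 years = 142.8 mm.

142.8 mm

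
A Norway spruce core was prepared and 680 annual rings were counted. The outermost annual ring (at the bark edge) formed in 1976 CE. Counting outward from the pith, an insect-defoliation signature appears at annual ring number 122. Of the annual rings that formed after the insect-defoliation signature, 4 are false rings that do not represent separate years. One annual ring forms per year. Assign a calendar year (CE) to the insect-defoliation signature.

1422 CE

The insect-defoliation signature sits at annual ring 122 from the pith, so 680 − 122 = 558 annual rings formed after it.
Removing the 4 false annual rings leaves 558 − 4 = 554 true annual rings beyond the insect-defoliation signature.
1976 − 554 = 1422 CE.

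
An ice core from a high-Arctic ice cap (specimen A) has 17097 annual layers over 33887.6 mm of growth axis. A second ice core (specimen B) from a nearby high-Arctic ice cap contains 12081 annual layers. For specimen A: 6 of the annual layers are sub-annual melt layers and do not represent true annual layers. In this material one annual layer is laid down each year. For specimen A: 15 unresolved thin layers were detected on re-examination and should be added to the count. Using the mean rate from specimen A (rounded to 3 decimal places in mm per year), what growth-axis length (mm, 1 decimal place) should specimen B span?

Specimen A: true annual layer count = 17097 − 6 + 15 = 17106.
A: Extension rate ≈ 33887.6 / 17106 = 1.981 mm/yr.
Length of B = 1.981 × 12081 = 23932.5 mm.

23932.5 mm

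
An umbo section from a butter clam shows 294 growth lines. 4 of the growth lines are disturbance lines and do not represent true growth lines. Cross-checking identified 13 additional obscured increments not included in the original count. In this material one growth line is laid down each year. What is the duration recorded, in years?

Correcting the raw count gives 294 − 4 + 13 = 303 true growth lines.
At one growth line per year, that is 303 years.

303 years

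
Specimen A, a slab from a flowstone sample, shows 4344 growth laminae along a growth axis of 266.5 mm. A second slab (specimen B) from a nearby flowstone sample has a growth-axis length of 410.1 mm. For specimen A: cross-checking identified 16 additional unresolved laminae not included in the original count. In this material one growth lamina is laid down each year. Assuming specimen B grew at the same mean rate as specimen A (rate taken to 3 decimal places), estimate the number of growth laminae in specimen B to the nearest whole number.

Specimen A: correcting the raw count gives 4344 + 16 = 4360 true growth laminae.
A: Extension rate ≈ 266.5 / 4360 = 0.061 mm per year.
B spans 410.1 / 0.061 = 6722.95 years ≈ 6723 growth laminae.

6723 growth laminae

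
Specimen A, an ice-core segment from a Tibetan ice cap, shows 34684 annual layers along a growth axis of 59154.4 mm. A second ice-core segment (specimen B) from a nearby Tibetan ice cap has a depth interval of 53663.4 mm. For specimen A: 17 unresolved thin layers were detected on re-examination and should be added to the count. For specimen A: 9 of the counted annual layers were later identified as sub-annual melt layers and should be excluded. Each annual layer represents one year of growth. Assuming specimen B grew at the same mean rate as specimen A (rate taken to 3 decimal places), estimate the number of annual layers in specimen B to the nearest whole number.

Specimen A: true annual layer count = 34684 − 9 + 17 = 34692.
A: Mean rate = 59154.4 mm / 34692 years ≈ 1.705 mm per year.
Specimen B: 53663.4 mm / 1.705 mm per year = 31474.13 years ≈ 31474 annual layers.

31474 annual layers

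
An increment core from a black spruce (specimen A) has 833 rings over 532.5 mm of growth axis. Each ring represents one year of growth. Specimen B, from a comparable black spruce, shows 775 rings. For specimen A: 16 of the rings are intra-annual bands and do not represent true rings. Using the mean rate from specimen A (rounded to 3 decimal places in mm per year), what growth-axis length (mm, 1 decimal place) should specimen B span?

505.3 mm

Specimen A: after corrections the count is 833 − 16 = 817 rings.
A: Mean rate = 532.5 mm / 817 years ≈ 0.652 mm/yr.
B's length ≈ 0.652 × 775 = 505.3 mm.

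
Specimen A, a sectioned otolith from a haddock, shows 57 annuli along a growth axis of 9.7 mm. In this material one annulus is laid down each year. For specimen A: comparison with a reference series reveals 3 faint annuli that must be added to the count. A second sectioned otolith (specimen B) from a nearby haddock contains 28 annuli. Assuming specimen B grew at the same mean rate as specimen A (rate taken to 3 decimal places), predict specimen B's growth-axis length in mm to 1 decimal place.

4.5 mm

Specimen A: correcting the raw count gives 57 + 3 = 60 true annuli.
A: 9.7 mm over 60 years gives 9.7 / 60 ≈ 0.162 mm/yr.
Length of B = 0.162 × 28 = 4.5 mm.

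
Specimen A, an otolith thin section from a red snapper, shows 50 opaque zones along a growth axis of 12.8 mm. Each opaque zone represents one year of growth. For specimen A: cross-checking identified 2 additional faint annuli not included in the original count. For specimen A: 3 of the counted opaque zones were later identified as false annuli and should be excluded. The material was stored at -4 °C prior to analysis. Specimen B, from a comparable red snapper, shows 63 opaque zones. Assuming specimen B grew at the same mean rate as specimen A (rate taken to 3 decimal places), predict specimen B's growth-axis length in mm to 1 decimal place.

Specimen A: adjusted count: 50 − 3 + 2 = 49 opaque zones.
A: 12.8 mm over 49 years gives 12.8 / 49 ≈ 0.261 mm/yr.
B's length ≈ 0.261 × 63 = 16.4 mm.

16.4 mm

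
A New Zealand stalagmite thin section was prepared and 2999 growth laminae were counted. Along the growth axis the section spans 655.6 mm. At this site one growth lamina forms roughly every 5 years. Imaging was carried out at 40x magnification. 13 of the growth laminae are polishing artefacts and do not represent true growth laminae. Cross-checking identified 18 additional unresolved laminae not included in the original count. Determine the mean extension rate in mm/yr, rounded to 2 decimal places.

0.04 mm/yr

Correcting the raw count gives 2999 − 13 + 18 = 3004 true growth laminae.
At 5 years per growth lamina, 3004 × 5 = 15020 years.
Extension rate ≈ 655.6 / 15020 = 0.04 mm/yr.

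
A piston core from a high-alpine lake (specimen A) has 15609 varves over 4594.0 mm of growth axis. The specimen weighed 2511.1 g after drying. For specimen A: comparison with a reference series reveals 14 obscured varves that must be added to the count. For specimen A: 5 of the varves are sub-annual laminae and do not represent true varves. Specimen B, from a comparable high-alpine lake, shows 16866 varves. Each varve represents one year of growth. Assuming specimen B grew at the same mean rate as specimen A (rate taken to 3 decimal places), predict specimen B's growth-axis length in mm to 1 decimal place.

4958.6 mm

Specimen A: true varve count = 15609 − 5 + 14 = 15618.
A: 4594.0 mm over 15618 years gives 4594.0 / 15618 ≈ 0.294 mm per year.
For B, 0.294 mm/year × 16866 years = 4958.6 mm.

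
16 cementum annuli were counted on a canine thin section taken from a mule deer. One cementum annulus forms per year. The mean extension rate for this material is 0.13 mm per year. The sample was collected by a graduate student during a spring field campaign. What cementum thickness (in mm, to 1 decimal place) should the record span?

The record spans 16 years at 0.13 mm per year.
Length ≈ 0.13 × 16 = 2.1 mm.

2.1 mm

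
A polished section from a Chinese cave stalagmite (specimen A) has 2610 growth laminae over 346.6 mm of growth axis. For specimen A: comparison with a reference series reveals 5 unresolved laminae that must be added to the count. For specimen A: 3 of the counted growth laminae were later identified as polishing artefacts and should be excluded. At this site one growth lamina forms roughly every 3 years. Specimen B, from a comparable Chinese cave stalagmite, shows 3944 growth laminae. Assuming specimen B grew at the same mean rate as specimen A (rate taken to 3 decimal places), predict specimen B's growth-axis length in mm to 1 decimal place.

Specimen A: correcting the raw count gives 2610 − 3 + 5 = 2612 true growth laminae.
Specimen A: multiplying by 3 years per growth lamina: 2612 × 3 = 7836 years.
A: Mean rate = 346.6 mm / 7836 years ≈ 0.044 mm/yr.
Specimen B: multiplying by 3 years per growth lamina: 3944 × 3 = 11832 years. For B, 0.044 mm/year × 11832 years = 520.6 mm.

520.6 mm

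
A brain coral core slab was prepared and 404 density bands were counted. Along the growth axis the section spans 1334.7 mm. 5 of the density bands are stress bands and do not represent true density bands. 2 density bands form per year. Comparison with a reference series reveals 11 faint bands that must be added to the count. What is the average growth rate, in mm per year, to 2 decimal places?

6.51 mm per year

True density band count = 404 − 5 + 11 = 410.
Dividing by 2 density bands per year: 410 / 2 = 205 years.
Mean rate = 1334.7 mm / 205 years ≈ 6.51 mm per year.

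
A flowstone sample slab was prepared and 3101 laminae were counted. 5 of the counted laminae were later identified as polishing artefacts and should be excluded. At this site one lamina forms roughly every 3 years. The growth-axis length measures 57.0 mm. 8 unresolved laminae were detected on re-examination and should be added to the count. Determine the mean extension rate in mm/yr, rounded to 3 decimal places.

0.006 mm/yr

True lamina count = 3101 − 5 + 8 = 3104.
3104 laminae at 3 years each span 3104 × 3 = 9312 years.
Extension rate ≈ 57.0 / 9312 = 0.006 mm/yr.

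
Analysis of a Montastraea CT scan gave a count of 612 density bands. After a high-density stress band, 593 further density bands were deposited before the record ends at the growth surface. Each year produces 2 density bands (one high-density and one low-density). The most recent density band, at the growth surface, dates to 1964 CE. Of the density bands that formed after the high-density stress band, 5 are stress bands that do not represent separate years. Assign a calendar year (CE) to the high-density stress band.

593 density bands formed after the high-density stress band.
593 − 5 false = 588 true density bands after the high-density stress band.
Dividing by 2 density bands per year: 588 / 2 = 294 years.
1964 − 294 = 1670 CE.

1670 CE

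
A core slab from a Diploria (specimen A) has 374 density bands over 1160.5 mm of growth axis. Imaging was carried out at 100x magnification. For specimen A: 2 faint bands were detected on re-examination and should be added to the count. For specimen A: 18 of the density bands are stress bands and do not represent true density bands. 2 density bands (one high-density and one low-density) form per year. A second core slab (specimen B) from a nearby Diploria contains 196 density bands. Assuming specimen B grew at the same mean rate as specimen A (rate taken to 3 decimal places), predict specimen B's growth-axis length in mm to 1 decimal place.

635.3 mm

Specimen A: after corrections the count is 374 − 18 + 2 = 358 density bands.
Specimen A: with 2 density bands per year, 358 / 2 = 179 years.
A: Extension rate ≈ 1160.5 / 179 = 6.483 mm/year.
Specimen B: with 2 density bands per year, 196 / 2 = 98 years. For B, 6.483 mm/year × 98 years = 635.3 mm.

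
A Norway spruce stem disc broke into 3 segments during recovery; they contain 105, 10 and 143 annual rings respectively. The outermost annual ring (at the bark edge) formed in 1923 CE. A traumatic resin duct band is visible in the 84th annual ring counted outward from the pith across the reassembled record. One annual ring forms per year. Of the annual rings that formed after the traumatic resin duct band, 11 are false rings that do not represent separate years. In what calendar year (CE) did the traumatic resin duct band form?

1760 CE

Total annual rings = 105 + 10 + 143 = 258.
The traumatic resin duct band sits at annual ring 84 from the pith, so 258 − 84 = 174 annual rings formed after it.
Removing the 11 false annual rings leaves 174 − 11 = 163 true annual rings beyond the traumatic resin duct band.
Counting back 163 years from 1923 CE places the traumatic resin duct band in 1923 − 163 = 1760 CE.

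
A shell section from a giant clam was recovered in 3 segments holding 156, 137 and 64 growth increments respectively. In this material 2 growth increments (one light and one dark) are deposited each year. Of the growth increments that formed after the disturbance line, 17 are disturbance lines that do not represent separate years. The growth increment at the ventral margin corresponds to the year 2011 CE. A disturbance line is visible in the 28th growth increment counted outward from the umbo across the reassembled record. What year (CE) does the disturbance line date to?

1855 CE

Total growth increments = 156 + 137 + 64 = 357.
357 − 28 = 329 growth increments lie beyond the disturbance line toward the ventral margin.
Removing the 17 false growth increments leaves 329 − 17 = 312 true growth increments beyond the disturbance line.
312 growth increments at 2 per year is 312 / 2 = 156 years.
Counting back 156 years from 2011 CE places the disturbance line in 2011 − 156 = 1855 CE.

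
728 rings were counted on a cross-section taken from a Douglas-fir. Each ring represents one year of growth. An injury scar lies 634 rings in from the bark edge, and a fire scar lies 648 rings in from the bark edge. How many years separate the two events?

14 years

648 − 634 = 14 rings lie between the two events.
One ring per year makes the interval 14 years.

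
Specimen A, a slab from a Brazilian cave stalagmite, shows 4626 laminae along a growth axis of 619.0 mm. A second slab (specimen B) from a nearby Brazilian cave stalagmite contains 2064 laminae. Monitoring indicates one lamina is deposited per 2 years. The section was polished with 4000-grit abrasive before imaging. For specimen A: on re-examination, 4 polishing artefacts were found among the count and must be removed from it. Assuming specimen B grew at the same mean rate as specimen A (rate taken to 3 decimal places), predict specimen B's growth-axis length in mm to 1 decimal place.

Specimen A: correcting the raw count gives 4626 − 4 = 4622 true laminae.
Specimen A: at 2 years per lamina, 4622 × 2 = 9244 years.
A: 619.0 mm over 9244 years gives 619.0 / 9244 ≈ 0.067 mm/year.
Specimen B: multiplying by 2 years per lamina: 2064 × 2 = 4128 years. Length of B = 0.067 × 4128 = 276.6 mm.

276.6 mm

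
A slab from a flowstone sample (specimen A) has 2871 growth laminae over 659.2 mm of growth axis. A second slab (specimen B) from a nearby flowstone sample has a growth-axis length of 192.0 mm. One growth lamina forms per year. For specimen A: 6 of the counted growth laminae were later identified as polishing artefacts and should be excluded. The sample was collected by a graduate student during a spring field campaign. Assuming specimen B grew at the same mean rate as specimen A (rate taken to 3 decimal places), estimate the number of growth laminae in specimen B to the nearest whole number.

835 growth laminae

Specimen A: correcting the raw count gives 2871 − 6 = 2865 true growth laminae.
A: 659.2 mm over 2865 years gives 659.2 / 2865 ≈ 0.230 mm per year.
B spans 192.0 / 0.230 = 834.78 years ≈ 835 growth laminae.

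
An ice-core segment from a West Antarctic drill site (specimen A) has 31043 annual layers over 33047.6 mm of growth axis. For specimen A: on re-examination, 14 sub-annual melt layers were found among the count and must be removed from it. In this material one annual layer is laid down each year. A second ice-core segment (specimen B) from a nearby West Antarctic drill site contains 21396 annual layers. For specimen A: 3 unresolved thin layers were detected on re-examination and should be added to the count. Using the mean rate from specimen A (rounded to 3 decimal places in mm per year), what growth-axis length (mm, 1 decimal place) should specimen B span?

Specimen A: true annual layer count = 31043 − 14 + 3 = 31032.
A: Extension rate ≈ 33047.6 / 31032 = 1.065 mm/year.
Length of B = 1.065 × 21396 = 22786.7 mm.

22786.7 mm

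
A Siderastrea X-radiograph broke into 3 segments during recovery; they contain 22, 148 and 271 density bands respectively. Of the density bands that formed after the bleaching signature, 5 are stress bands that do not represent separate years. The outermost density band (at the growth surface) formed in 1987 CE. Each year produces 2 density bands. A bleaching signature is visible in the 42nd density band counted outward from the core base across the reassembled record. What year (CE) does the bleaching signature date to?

Total density bands = 22 + 148 + 271 = 441.
441 − 42 = 399 density bands lie beyond the bleaching signature toward the growth surface.
399 − 5 false = 394 true density bands after the bleaching signature.
394 density bands at 2 per year is 394 / 2 = 197 years.
Counting back 197 years from 1987 CE places the bleaching signature in 1987 − 197 = 1790 CE.

1790 CE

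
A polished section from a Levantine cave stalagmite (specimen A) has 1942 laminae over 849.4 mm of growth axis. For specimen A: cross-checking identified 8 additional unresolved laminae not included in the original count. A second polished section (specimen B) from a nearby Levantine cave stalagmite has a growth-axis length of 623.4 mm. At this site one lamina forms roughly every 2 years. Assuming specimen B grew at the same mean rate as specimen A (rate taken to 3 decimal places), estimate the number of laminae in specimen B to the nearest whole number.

Specimen A: correcting the raw count gives 1942 + 8 = 1950 true laminae.
Specimen A: at 2 years per lamina, 1950 × 2 = 3900 years.
A: Mean rate = 849.4 mm / 3900 years ≈ 0.218 mm per year.
For B, 623.4 / 0.218 = 2859.63 years; at 2 years per lamina that is 2859.63 / 2 ≈ 1430 laminae.

1430 laminae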